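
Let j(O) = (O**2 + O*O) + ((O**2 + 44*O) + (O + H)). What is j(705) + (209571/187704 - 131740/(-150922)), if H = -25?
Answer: 7189706048471437/4721443848 ≈ 1.5228e+6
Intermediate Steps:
j(O) = -25 + 3*O**2 + 45*O (j(O) = (O**2 + O*O) + ((O**2 + 44*O) + (O - 25)) = (O**2 + O**2) + ((O**2 + 44*O) + (-25 + O)) = 2*O**2 + (-25 + O**2 + 45*O) = -25 + 3*O**2 + 45*O)
j(705) + (209571/187704 - 131740/(-150922)) = (-25 + 3*705**2 + 45*705) + (209571/187704 - 131740/(-150922)) = (-25 + 3*497025 + 31725) + (209571*(1/187704) - 131740*(-1/150922)) = (-25 + 1491075 + 31725) + (69857/62568 + 65870/75461) = 1522775 + 9392833237/4721443848 = 7189706048471437/4721443848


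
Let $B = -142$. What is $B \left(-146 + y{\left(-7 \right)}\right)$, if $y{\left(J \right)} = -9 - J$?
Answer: $21016$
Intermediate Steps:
$B \left(-146 + y{\left(-7 \right)}\right) = - 142 \left(-146 - 2\right) = \left(-142\right) \left(-148\right) = 21016$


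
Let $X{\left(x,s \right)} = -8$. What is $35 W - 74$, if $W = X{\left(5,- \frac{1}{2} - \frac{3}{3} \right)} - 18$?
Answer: $-984$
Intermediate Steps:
$W = -26$ ($W = -8 - 18 = -26$)
$35 W - 74 = 35 \left(-26\right) - 74 = -910 - 74 = -984$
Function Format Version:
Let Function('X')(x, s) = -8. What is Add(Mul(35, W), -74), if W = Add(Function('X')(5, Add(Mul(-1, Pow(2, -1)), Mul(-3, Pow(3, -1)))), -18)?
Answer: -984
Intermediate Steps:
W = -26 (W = Add(-8, -18) = -26)
Add(Mul(35, W), -74) = Add(Mul(35, -26), -74) = Add(-910, -74) = -984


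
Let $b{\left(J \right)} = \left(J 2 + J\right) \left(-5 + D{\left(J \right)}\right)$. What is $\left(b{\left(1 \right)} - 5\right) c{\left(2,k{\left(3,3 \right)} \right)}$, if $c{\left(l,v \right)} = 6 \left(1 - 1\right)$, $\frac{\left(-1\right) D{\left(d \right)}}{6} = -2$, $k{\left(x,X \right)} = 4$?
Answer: $0$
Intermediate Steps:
$D{\left(d \right)} = 12$ ($D{\left(d \right)} = \left(-6\right) \left(-2\right) = 12$)
$b{\left(J \right)} = 21 J$ ($b{\left(J \right)} = \left(J 2 + J\right) \left(-5 + 12\right) = \left(2 J + J\right) 7 = 3 J 7 = 21 J$)
$c{\left(l,v \right)} = 0$ ($c{\left(l,v \right)} = 6 \cdot 0 = 0$)
$\left(b{\left(1 \right)} - 5\right) c{\left(2,k{\left(3,3 \right)} \right)} = \left(21 \cdot 1 - 5\right) 0 = \left(21 - 5\right) 0 = 16 \cdot 0 = 0$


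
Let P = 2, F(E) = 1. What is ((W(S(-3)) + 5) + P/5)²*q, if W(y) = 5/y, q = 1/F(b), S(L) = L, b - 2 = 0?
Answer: 3136/225 ≈ 13.938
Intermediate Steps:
b = 2 (b = 2 + 0 = 2)
q = 1 (q = 1/1 = 1)
((W(S(-3)) + 5) + P/5)²*q = ((5/(-3) + 5) + 2/5)²*1 = ((5*(-⅓) + 5) + 2*(⅕))²*1 = ((-5/3 + 5) + ⅖)²*1 = (10/3 + ⅖)²*1 = (56/15)²*1 = (3136/225)*1 = 3136/225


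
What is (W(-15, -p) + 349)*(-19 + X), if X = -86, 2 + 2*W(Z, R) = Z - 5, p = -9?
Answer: -35490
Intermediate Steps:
W(Z, R) = -7/2 + Z/2 (W(Z, R) = -1 + (Z - 5)/2 = -1 + (-5 + Z)/2 = -1 + (-5/2 + Z/2) = -7/2 + Z/2)
(W(-15, -p) + 349)*(-19 + X) = ((-7/2 + (½)*(-15)) + 349)*(-19 - 86) = ((-7/2 - 15/2) + 349)*(-105) = (-11 + 349)*(-105) = 338*(-105) = -35490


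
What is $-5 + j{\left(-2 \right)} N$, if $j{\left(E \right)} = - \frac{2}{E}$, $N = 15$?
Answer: $10$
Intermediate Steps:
$-5 + j{\left(-2 \right)} N = -5 + - \frac{2}{-2} \cdot 15 = -5 + \left(-2\right) \left(- \frac{1}{2}\right) 15 = -5 + 1 \cdot 15 = -5 + 15 = 10$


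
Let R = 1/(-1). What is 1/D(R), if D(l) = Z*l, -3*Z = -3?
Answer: -1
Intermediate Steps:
Z = 1 (Z = -1/3*(-3) = 1)
R = -1
D(l) = l (D(l) = 1*l = l)
1/D(R) = 1/(-1) = -1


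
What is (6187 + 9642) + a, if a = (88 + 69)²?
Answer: 40478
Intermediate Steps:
a = 24649 (a = 157² = 24649)
(6187 + 9642) + a = (6187 + 9642) + 24649 = 15829 + 24649 = 40478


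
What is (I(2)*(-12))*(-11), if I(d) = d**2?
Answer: 528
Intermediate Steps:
(I(2)*(-12))*(-11) = (2**2*(-12))*(-11) = (4*(-12))*(-11) = -48*(-11) = 528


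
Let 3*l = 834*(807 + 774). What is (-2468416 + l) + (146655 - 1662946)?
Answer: -3545189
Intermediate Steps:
l = 439518 (l = (834*(807 + 774))/3 = (834*1581)/3 = (⅓)*1318554 = 439518)
(-2468416 + l) + (146655 - 1662946) = (-2468416 + 439518) + (146655 - 1662946) = -2028898 - 1516291 = -3545189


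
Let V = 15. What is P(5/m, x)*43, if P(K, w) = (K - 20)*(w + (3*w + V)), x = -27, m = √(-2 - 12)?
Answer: 79980 + 19995*I*√14/14 ≈ 79980.0 + 5343.9*I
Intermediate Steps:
m = I*√14 (m = √(-14) = I*√14 ≈ 3.7417*I)
P(K, w) = (-20 + K)*(15 + 4*w) (P(K, w) = (K - 20)*(w + (3*w + 15)) = (-20 + K)*(w + (15 + 3*w)) = (-20 + K)*(15 + 4*w))
P(5/m, x)*43 = (-300 - 80*(-27) + 15*(5/((I*√14))) + 4*(5/((I*√14)))*(-27))*43 = (-300 + 2160 + 15*(5*(-I*√14/14)) + 4*(5*(-I*√14/14))*(-27))*43 = (-300 + 2160 + 15*(-5*I*√14/14) + 4*(-5*I*√14/14)*(-27))*43 = (-300 + 2160 - 75*I*√14/14 + 270*I*√14/7)*43 = (1860 + 465*I*√14/14)*43 = 79980 + 19995*I*√14/14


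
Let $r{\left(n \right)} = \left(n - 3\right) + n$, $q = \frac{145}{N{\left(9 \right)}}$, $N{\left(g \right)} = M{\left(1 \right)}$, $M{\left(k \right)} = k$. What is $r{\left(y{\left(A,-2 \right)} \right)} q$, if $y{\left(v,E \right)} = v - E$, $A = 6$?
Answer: $1885$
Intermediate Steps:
$N{\left(g \right)} = 1$
$q = 145$ ($q = \frac{145}{1} = 145 \cdot 1 = 145$)
$r{\left(n \right)} = -3 + 2 n$ ($r{\left(n \right)} = \left(-3 + n\right) + n = -3 + 2 n$)
$r{\left(y{\left(A,-2 \right)} \right)} q = \left(-3 + 2 \left(6 - -2\right)\right) 145 = \left(-3 + 2 \left(6 + 2\right)\right) 145 = \left(-3 + 2 \cdot 8\right) 145 = \left(-3 + 16\right) 145 = 13 \cdot 145 = 1885$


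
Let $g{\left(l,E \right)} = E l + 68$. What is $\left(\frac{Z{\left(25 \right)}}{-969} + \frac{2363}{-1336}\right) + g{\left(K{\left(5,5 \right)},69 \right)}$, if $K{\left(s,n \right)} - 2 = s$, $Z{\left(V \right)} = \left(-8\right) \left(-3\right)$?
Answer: $\frac{236997991}{431528} \approx 549.21$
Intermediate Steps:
$Z{\left(V \right)} = 24$
$K{\left(s,n \right)} = 2 + s$
$g{\left(l,E \right)} = 68 + E l$
$\left(\frac{Z{\left(25 \right)}}{-969} + \frac{2363}{-1336}\right) + g{\left(K{\left(5,5 \right)},69 \right)} = \left(\frac{24}{-969} + \frac{2363}{-1336}\right) + \left(68 + 69 \left(2 + 5\right)\right) = \left(24 \left(- \frac{1}{969}\right) + 2363 \left(- \frac{1}{1336}\right)\right) + \left(68 + 69 \cdot 7\right) = \left(- \frac{8}{323} - \frac{2363}{1336}\right) + \left(68 + 483\right) = - \frac{773937}{431528} + 551 = \frac{236997991}{431528}$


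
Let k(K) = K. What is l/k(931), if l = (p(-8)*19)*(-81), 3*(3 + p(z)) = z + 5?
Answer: 324/49 ≈ 6.6122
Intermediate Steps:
p(z) = -4/3 + z/3 (p(z) = -3 + (z + 5)/3 = -3 + (5 + z)/3 = -3 + (5/3 + z/3) = -4/3 + z/3)
l = 6156 (l = ((-4/3 + (⅓)*(-8))*19)*(-81) = ((-4/3 - 8/3)*19)*(-81) = -4*19*(-81) = -76*(-81) = 6156)
l/k(931) = 6156/931 = 6156*(1/931) = 324/49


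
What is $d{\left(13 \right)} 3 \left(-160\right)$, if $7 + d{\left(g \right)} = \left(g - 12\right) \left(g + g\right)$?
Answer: $-9120$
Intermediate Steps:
$d{\left(g \right)} = -7 + 2 g \left(-12 + g\right)$ ($d{\left(g \right)} = -7 + \left(g - 12\right) \left(g + g\right) = -7 + \left(-12 + g\right) 2 g = -7 + 2 g \left(-12 + g\right)$)
$d{\left(13 \right)} 3 \left(-160\right) = \left(-7 - 312 + 2 \cdot 13^{2}\right) 3 \left(-160\right) = \left(-7 - 312 + 2 \cdot 169\right) 3 \left(-160\right) = \left(-7 - 312 + 338\right) 3 \left(-160\right) = 19 \cdot 3 \left(-160\right) = 57 \left(-160\right) = -9120$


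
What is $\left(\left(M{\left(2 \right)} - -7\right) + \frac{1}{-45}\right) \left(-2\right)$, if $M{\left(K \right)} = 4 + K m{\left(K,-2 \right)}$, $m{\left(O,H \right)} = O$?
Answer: $- \frac{1348}{45} \approx -29.956$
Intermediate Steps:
$M{\left(K \right)} = 4 + K^{2}$ ($M{\left(K \right)} = 4 + K K = 4 + K^{2}$)
$\left(\left(M{\left(2 \right)} - -7\right) + \frac{1}{-45}\right) \left(-2\right) = \left(\left(\left(4 + 2^{2}\right) - -7\right) + \frac{1}{-45}\right) \left(-2\right) = \left(\left(\left(4 + 4\right) + 7\right) - \frac{1}{45}\right) \left(-2\right) = \left(\left(8 + 7\right) - \frac{1}{45}\right) \left(-2\right) = \left(15 - \frac{1}{45}\right) \left(-2\right) = \frac{674}{45} \left(-2\right) = - \frac{1348}{45}$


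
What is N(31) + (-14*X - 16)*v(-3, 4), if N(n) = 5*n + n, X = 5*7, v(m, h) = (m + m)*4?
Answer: 12330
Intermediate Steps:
v(m, h) = 8*m (v(m, h) = (2*m)*4 = 8*m)
X = 35
N(n) = 6*n
N(31) + (-14*X - 16)*v(-3, 4) = 6*31 + (-14*35 - 16)*(8*(-3)) = 186 + (-490 - 16)*(-24) = 186 - 506*(-24) = 186 + 12144 = 12330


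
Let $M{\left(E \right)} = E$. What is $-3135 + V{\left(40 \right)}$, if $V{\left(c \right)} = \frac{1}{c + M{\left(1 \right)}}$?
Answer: $- \frac{128534}{41} \approx -3135.0$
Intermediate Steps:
$V{\left(c \right)} = \frac{1}{1 + c}$ ($V{\left(c \right)} = \frac{1}{c + 1} = \frac{1}{1 + c}$)
$-3135 + V{\left(40 \right)} = -3135 + \frac{1}{1 + 40} = -3135 + \frac{1}{41} = - \frac{128534}{41}$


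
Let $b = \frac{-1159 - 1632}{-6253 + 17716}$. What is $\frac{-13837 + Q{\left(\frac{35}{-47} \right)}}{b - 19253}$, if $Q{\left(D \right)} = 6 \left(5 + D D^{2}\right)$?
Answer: $\frac{16434977794293}{22913728832390} \approx 0.71725$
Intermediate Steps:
$b = - \frac{2791}{11463} \approx -0.24348$
$Q{\left(D \right)} = 30 + 6 D^{3}$ ($Q{\left(D \right)} = 6 \left(5 + D^{3}\right) = 30 + 6 D^{3}$)
$\frac{-13837 + Q{\left(\frac{35}{-47} \right)}}{b - 19253} = \frac{-13837 + \left(30 + 6 \left(\frac{35}{-47}\right)^{3}\right)}{- \frac{2791}{11463} - 19253} = \frac{-13837 + \left(30 + 6 \left(35 \left(- \frac{1}{47}\right)\right)^{3}\right)}{- \frac{220699930}{11463}} = \left(-13837 + \left(30 + 6 \left(- \frac{35}{47}\right)^{3}\right)\right) \left(- \frac{11463}{220699930}\right) = \left(-13837 + \left(30 + 6 \left(- \frac{42875}{103823}\right)\right)\right) \left(- \frac{11463}{220699930}\right) = \left(-13837 + \left(30 - \frac{257250}{103823}\right)\right) \left(- \frac{11463}{220699930}\right) = \left(-13837 + \frac{2857440}{103823}\right) \left(- \frac{11463}{220699930}\right) = \left(- \frac{1433741411}{103823}\right) \left(- \frac{11463}{220699930}\right) = \frac{16434977794293}{22913728832390}$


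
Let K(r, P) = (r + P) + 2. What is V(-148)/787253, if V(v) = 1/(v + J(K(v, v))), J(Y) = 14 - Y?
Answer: 1/125960480 ≈ 7.9390e-9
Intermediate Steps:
K(r, P) = 2 + P + r (K(r, P) = (P + r) + 2 = 2 + P + r)
V(v) = 1/(12 - v) (V(v) = 1/(v + (14 - (2 + v + v))) = 1/(v + (14 - (2 + 2*v))) = 1/(v + (14 + (-2 - 2*v))) = 1/(v + (12 - 2*v)) = 1/(12 - v))
V(-148)/787253 = -1/(-12 - 148)/787253 = -1/(-160)*(1/787253) = -1*(-1/160)*(1/787253) = (1/160)*(1/787253) = 1/125960480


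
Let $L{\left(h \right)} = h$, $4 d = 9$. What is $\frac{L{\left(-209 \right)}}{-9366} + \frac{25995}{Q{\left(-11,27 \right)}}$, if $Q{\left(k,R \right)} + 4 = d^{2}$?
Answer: $\frac{3895510273}{159222} \approx 24466.0$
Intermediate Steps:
$d = \frac{9}{4}$ ($d = \frac{1}{4} \cdot 9 = \frac{9}{4} \approx 2.25$)
$Q{\left(k,R \right)} = \frac{17}{16}$ ($Q{\left(k,R \right)} = -4 + \left(\frac{9}{4}\right)^{2} = -4 + \frac{81}{16} = \frac{17}{16}$)
$\frac{L{\left(-209 \right)}}{-9366} + \frac{25995}{Q{\left(-11,27 \right)}} = - \frac{209}{-9366} + \frac{25995}{\frac{17}{16}} = \left(-209\right) \left(- \frac{1}{9366}\right) + 25995 \cdot \frac{16}{17} = \frac{209}{9366} + \frac{415920}{17} = \frac{3895510273}{159222}$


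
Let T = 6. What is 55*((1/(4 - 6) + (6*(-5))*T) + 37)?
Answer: -15785/2 ≈ -7892.5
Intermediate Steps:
55*((1/(4 - 6) + (6*(-5))*T) + 37) = 55*((1/(4 - 6) + (6*(-5))*6) + 37) = 55*((1/(-2) - 30*6) + 37) = 55*((-½ - 180) + 37) = 55*(-361/2 + 37) = 55*(-287/2) = -15785/2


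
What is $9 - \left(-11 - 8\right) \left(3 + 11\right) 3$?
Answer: $7182$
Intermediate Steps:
$9 - \left(-11 - 8\right) \left(3 + 11\right) 3 = 9 - \left(-19\right) 14 \cdot 3 = 9 \left(-1\right) \left(-266\right) 3 = 9 \cdot 266 \cdot 3 = 9 \cdot 798 = 7182$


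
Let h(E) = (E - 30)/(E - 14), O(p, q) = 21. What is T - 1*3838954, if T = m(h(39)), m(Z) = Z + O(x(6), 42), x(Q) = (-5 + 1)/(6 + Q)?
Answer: -95973316/25 ≈ -3.8389e+6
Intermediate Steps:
x(Q) = -4/(6 + Q)
h(E) = (-30 + E)/(-14 + E)
m(Z) = 21 + Z (m(Z) = Z + 21 = 21 + Z)
T = 534/25 (T = 21 + (-30 + 39)/(-14 + 39) = 21 + 9/25 = 534/25 ≈ 21.360)
T - 1*3838954 = 534/25 - 1*3838954 = 534/25 - 3838954 = -95973316/25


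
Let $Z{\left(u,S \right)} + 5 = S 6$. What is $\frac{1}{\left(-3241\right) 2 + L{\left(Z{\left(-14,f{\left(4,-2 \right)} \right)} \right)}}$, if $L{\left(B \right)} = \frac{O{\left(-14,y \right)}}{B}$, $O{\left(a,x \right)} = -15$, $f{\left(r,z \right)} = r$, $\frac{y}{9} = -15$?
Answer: $- \frac{19}{123173} \approx -0.00015425$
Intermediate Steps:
$y = -135$ ($y = 9 \left(-15\right) = -135$)
$Z{\left(u,S \right)} = -5 + 6 S$ ($Z{\left(u,S \right)} = -5 + S 6 = -5 + 6 S$)
$L{\left(B \right)} = - \frac{15}{B}$
$\frac{1}{\left(-3241\right) 2 + L{\left(Z{\left(-14,f{\left(4,-2 \right)} \right)} \right)}} = \frac{1}{\left(-3241\right) 2 - \frac{15}{-5 + 6 \cdot 4}} = \frac{1}{-6482 - \frac{15}{-5 + 24}} = \frac{1}{-6482 - \frac{15}{19}} = \frac{1}{- \frac{123173}{19}} = - \frac{19}{123173}$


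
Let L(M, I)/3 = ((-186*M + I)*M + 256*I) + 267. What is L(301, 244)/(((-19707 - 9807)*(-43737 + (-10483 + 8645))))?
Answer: -16715611/448366850 ≈ -0.037281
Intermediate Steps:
L(M, I) = 801 + 768*I + 3*M*(I - 186*M) (L(M, I) = 3*(((-186*M + I)*M + 256*I) + 267) = 3*(((I - 186*M)*M + 256*I) + 267) = 3*((M*(I - 186*M) + 256*I) + 267) = 3*((256*I + M*(I - 186*M)) + 267) = 3*(267 + 256*I + M*(I - 186*M)) = 801 + 768*I + 3*M*(I - 186*M))
L(301, 244)/(((-19707 - 9807)*(-43737 + (-10483 + 8645)))) = (801 - 558*301² + 768*244 + 3*244*301)/(((-19707 - 9807)*(-43737 + (-10483 + 8645)))) = (801 - 558*90601 + 187392 + 220332)/((-29514*(-43737 - 1838))) = (801 - 50555358 + 187392 + 220332)/((-29514*(-45575))) = -50146833/1345100550 = -50146833*1/1345100550 = -16715611/448366850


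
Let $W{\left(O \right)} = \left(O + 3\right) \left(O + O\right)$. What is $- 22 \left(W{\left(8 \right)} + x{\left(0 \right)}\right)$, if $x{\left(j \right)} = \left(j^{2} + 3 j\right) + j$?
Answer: $-3872$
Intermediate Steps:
$W{\left(O \right)} = 2 O \left(3 + O\right)$ ($W{\left(O \right)} = \left(3 + O\right) 2 O = 2 O \left(3 + O\right)$)
$x{\left(j \right)} = j^{2} + 4 j$
$- 22 \left(W{\left(8 \right)} + x{\left(0 \right)}\right) = - 22 \left(2 \cdot 8 \left(3 + 8\right) + 0 \left(4 + 0\right)\right) = - 22 \left(2 \cdot 8 \cdot 11 + 0 \cdot 4\right) = - 22 \left(176 + 0\right) = \left(-22\right) 176 = -3872$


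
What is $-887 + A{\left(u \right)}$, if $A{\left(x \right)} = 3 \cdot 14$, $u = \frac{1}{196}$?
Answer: $-845$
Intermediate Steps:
$u = \frac{1}{196} \approx 0.005102$
$A{\left(x \right)} = 42$
$-887 + A{\left(u \right)} = -887 + 42 = -845$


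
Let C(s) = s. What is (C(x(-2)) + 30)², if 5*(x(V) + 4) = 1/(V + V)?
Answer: 269361/400 ≈ 673.40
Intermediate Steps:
x(V) = -4 + 1/(10*V) (x(V) = -4 + 1/(5*(V + V)) = -4 + 1/(5*((2*V))) = -4 + (1/(2*V))/5 = -4 + 1/(10*V))
(C(x(-2)) + 30)² = ((-4 + (⅒)/(-2)) + 30)² = ((-4 + (⅒)*(-½)) + 30)² = ((-4 - 1/20) + 30)² = (-81/20 + 30)² = (519/20)² = 269361/400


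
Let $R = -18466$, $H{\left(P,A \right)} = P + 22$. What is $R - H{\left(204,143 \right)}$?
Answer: $-18692$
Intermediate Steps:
$H{\left(P,A \right)} = 22 + P$
$R - H{\left(204,143 \right)} = -18466 - \left(22 + 204\right) = -18466 - 226 = -18692$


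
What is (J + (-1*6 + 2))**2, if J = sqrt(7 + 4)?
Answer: (4 - sqrt(11))**2 ≈ 0.46700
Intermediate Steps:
J = sqrt(11) ≈ 3.3166
(J + (-1*6 + 2))**2 = (sqrt(11) + (-1*6 + 2))**2 = (sqrt(11) + (-6 + 2))**2 = (sqrt(11) - 4)**2 = (-4 + sqrt(11))**2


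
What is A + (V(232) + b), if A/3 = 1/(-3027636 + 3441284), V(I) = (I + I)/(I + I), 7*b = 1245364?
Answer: 515145223429/2895536 ≈ 1.7791e+5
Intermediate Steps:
b = 1245364/7 (b = (⅐)*1245364 = 1245364/7 ≈ 1.7791e+5)
V(I) = 1 (V(I) = (2*I)/((2*I)) = (2*I)*(1/(2*I)) = 1)
A = 3/413648 (A = 3/(-3027636 + 3441284) = 3/413648 ≈ 7.2525e-6)
A + (V(232) + b) = 3/413648 + (1 + 1245364/7) = 3/413648 + 1245371/7 = 515145223429/2895536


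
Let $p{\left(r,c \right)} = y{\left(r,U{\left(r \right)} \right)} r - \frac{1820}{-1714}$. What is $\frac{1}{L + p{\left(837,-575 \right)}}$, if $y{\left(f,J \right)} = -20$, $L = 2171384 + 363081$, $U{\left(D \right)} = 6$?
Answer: $\frac{857}{2157691235} \approx 3.9718 \cdot 10^{-7}$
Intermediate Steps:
$L = 2534465$
$p{\left(r,c \right)} = \frac{910}{857} - 20 r$ ($p{\left(r,c \right)} = - 20 r - \frac{1820}{-1714} = - 20 r - - \frac{910}{857} = - 20 r + \frac{910}{857} = \frac{910}{857} - 20 r$)
$\frac{1}{L + p{\left(837,-575 \right)}} = \frac{1}{2534465 + \left(\frac{910}{857} - 16740\right)} = \frac{1}{2534465 - \frac{14345270}{857}} = \frac{1}{\frac{2157691235}{857}} = \frac{857}{2157691235}$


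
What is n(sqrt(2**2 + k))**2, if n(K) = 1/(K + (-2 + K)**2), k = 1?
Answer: 7/72 + sqrt(5)/24 ≈ 0.19039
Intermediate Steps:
n(sqrt(2**2 + k))**2 = (1/(sqrt(2**2 + 1) + (-2 + sqrt(2**2 + 1))**2))**2 = (1/(sqrt(4 + 1) + (-2 + sqrt(4 + 1))**2))**2 = (1/(sqrt(5) + (-2 + sqrt(5))**2))**2 = (sqrt(5) + (-2 + sqrt(5))**2)**(-2)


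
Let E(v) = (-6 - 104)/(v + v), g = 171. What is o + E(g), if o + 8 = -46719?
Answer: -7990372/171 ≈ -46727.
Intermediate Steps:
o = -46727 (o = -8 - 46719 = -46727)
E(v) = -55/v (E(v) = -110*1/(2*v) = -55/v)
o + E(g) = -46727 - 55/171 = -7990372/171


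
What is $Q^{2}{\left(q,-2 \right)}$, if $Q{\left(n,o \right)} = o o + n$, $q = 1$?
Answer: $25$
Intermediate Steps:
$Q{\left(n,o \right)} = n + o^{2}$ ($Q{\left(n,o \right)} = o^{2} + n = n + o^{2}$)
$Q^{2}{\left(q,-2 \right)} = \left(1 + \left(-2\right)^{2}\right)^{2} = \left(1 + 4\right)^{2} = 5^{2} = 25$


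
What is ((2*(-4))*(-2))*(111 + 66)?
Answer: 2832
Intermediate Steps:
((2*(-4))*(-2))*(111 + 66) = -8*(-2)*177 = 16*177 = 2832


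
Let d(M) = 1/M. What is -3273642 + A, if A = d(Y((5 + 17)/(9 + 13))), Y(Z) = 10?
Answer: -32736419/10 ≈ -3.2736e+6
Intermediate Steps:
A = ⅒ (A = 1/10 = ⅒ ≈ 0.10000)
-3273642 + A = -3273642 + ⅒ = -32736419/10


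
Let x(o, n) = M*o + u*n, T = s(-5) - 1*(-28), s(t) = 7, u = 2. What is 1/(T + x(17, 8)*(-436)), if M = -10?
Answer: 1/67179 ≈ 1.4886e-5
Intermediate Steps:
T = 35 (T = 7 - 1*(-28) = 7 + 28 = 35)
x(o, n) = -10*o + 2*n
1/(T + x(17, 8)*(-436)) = 1/(35 + (-10*17 + 2*8)*(-436)) = 1/(35 + (-170 + 16)*(-436)) = 1/(35 - 154*(-436)) = 1/(35 + 67144) = 1/67179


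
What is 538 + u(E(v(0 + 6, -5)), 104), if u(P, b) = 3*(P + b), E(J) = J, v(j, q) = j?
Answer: 868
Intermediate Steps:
u(P, b) = 3*P + 3*b
538 + u(E(v(0 + 6, -5)), 104) = 538 + (3*(0 + 6) + 3*104) = 538 + (3*6 + 312) = 538 + (18 + 312) = 538 + 330 = 868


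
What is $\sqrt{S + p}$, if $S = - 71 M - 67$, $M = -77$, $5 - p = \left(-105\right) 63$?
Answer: $2 \sqrt{3005} \approx 109.64$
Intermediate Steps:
$p = 6620$ ($p = 5 - \left(-105\right) 63 = 5 - -6615 = 5 + 6615 = 6620$)
$S = 5400$ ($S = \left(-71\right) \left(-77\right) - 67 = 5467 - 67 = 5400$)
$\sqrt{S + p} = \sqrt{5400 + 6620} = \sqrt{12020} = 2 \sqrt{3005}$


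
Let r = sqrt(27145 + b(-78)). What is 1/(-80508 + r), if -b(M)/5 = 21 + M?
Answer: -40254/3240755317 - sqrt(27430)/6481510634 ≈ -1.2447e-5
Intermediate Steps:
b(M) = -105 - 5*M (b(M) = -5*(21 + M) = -105 - 5*M)
r = sqrt(27430) (r = sqrt(27145 + (-105 - 5*(-78))) = sqrt(27145 + (-105 + 390)) = sqrt(27145 + 285) = sqrt(27430) ≈ 165.62)
1/(-80508 + r) = 1/(-80508 + sqrt(27430))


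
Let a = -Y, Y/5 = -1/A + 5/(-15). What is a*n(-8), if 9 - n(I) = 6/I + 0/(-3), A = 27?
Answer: 325/18 ≈ 18.056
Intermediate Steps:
Y = -50/27 (Y = 5*(-1/27 + 5/(-15)) = 5*(-1*1/27 + 5*(-1/15)) = 5*(-1/27 - ⅓) = 5*(-10/27) = -50/27 ≈ -1.8519)
n(I) = 9 - 6/I (n(I) = 9 - (6/I + 0/(-3)) = 9 - (6/I + 0*(-⅓)) = 9 - (6/I + 0) = 9 - 6/I)
a = 50/27 (a = -1*(-50/27) = 50/27 ≈ 1.8519)
a*n(-8) = 50*(9 - 6/(-8))/27 = 50*(9 - 6*(-⅛))/27 = 50*(9 + ¾)/27 = (50/27)*(39/4) = 325/18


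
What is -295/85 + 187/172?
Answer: -6969/2924 ≈ -2.3834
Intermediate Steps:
-295/85 + 187/172 = -295*1/85 + 187*(1/172) = -59/17 + 187/172 = -6969/2924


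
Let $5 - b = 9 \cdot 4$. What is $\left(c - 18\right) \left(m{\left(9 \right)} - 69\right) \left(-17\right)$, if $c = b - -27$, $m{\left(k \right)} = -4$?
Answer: $-27302$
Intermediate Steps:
$b = -31$ ($b = 5 - 9 \cdot 4 = 5 - 36 = -31$)
$c = -4$ ($c = -31 - -27 = -31 + 27 = -4$)
$\left(c - 18\right) \left(m{\left(9 \right)} - 69\right) \left(-17\right) = \left(-4 - 18\right) \left(-4 - 69\right) \left(-17\right) = \left(-22\right) \left(-73\right) \left(-17\right) = 1606 \left(-17\right) = -27302$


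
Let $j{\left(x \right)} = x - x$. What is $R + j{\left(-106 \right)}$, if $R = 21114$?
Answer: $21114$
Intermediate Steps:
$j{\left(x \right)} = 0$
$R + j{\left(-106 \right)} = 21114 + 0 = 21114$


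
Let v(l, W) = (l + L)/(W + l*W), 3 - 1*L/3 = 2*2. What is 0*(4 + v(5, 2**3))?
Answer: 0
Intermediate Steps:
L = -3 (L = 9 - 6*2 = 9 - 3*4 = 9 - 12 = -3)
v(l, W) = (-3 + l)/(W + W*l) (v(l, W) = (l - 3)/(W + l*W) = (-3 + l)/(W + W*l))
0*(4 + v(5, 2**3)) = 0*(4 + (-3 + 5)/((2**3)*(1 + 5))) = 0*(4 + 2/(8*6)) = 0*(4 + (1/8)*(1/6)*2) = 0*(4 + 1/24) = 0*(97/24) = 0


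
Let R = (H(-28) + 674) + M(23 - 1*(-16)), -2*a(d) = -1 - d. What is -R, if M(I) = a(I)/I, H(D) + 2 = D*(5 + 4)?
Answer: -16400/39 ≈ -420.51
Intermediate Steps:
H(D) = -2 + 9*D (H(D) = -2 + D*(5 + 4) = -2 + D*9 = -2 + 9*D)
a(d) = ½ + d/2 (a(d) = -(-1 - d)/2 = ½ + d/2)
M(I) = (½ + I/2)/I
R = 16400/39 (R = ((-2 + 9*(-28)) + 674) + (1 + (23 - 1*(-16)))/(2*(23 - 1*(-16))) = ((-2 - 252) + 674) + (1 + (23 + 16))/(2*(23 + 16)) = (-254 + 674) + (½)*(1 + 39)/39 = 420 + (½)*(1/39)*40 = 420 + 20/39 = 16400/39 ≈ 420.51)
-R = -1*16400/39 = -16400/39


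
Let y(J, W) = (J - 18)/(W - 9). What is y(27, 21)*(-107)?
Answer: -321/4 ≈ -80.250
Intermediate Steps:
y(J, W) = (-18 + J)/(-9 + W)
y(27, 21)*(-107) = ((-18 + 27)/(-9 + 21))*(-107) = (9/12)*(-107) = ((1/12)*9)*(-107) = (3/4)*(-107) = -321/4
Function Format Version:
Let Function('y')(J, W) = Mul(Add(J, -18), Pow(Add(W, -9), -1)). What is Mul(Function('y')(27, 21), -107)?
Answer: Rational(-321, 4) ≈ -80.250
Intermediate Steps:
Function('y')(J, W) = Mul(Pow(Add(-9, W), -1), Add(-18, J)) (Function('y')(J, W) = Mul(Add(-18, J), Pow(Add(-9, W), -1)) = Mul(Pow(Add(-9, W), -1), Add(-18, J)))
Mul(Function('y')(27, 21), -107) = Mul(Mul(Pow(Add(-9, 21), -1), Add(-18, 27)), -107) = Mul(Mul(Pow(12, -1), 9), -107) = Mul(Mul(Rational(1, 12), 9), -107) = Mul(Rational(3, 4), -107) = Rational(-321, 4)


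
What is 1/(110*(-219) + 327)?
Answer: -1/23763 ≈ -4.2082e-5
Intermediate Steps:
1/(110*(-219) + 327) = 1/(-24090 + 327) = 1/(-23763) = -1/23763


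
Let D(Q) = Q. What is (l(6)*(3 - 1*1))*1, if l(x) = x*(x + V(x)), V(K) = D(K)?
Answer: 144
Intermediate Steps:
V(K) = K
l(x) = 2*x² (l(x) = x*(x + x) = x*(2*x) = 2*x²)
(l(6)*(3 - 1*1))*1 = ((2*6²)*(3 - 1*1))*1 = ((2*36)*(3 - 1))*1 = (72*2)*1 = 144*1 = 144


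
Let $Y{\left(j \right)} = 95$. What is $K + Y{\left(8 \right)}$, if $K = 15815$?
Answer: $15910$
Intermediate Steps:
$K + Y{\left(8 \right)} = 15815 + 95 = 15910$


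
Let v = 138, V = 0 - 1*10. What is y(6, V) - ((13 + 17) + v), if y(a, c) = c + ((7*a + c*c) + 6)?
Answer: -30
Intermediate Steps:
V = -10 (V = 0 - 10 = -10)
y(a, c) = 6 + c + c**2 + 7*a (y(a, c) = c + ((7*a + c**2) + 6) = c + ((c**2 + 7*a) + 6) = c + (6 + c**2 + 7*a) = 6 + c + c**2 + 7*a)
y(6, V) - ((13 + 17) + v) = (6 - 10 + (-10)**2 + 7*6) - ((13 + 17) + 138) = (6 - 10 + 100 + 42) - (30 + 138) = 138 - 1*168 = 138 - 168 = -30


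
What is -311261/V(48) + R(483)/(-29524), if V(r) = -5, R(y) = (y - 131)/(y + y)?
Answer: 100877511253/1620465 ≈ 62252.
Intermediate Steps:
R(y) = (-131 + y)/(2*y) (R(y) = (-131 + y)/((2*y)) = (-131 + y)*(1/(2*y)) = (-131 + y)/(2*y))
-311261/V(48) + R(483)/(-29524) = -311261/(-5) + ((1/2)*(-131 + 483)/483)/(-29524) = -311261*(-1/5) + ((1/2)*(1/483)*352)*(-1/29524) = 311261/5 + (176/483)*(-1/29524) = 311261/5 - 4/324093 = 100877511253/1620465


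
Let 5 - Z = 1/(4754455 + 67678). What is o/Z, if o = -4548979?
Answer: -21935781752207/24110664 ≈ -9.0980e+5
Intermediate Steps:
Z = 24110664/4822133 (Z = 5 - 1/(4754455 + 67678) = 5 - 1/4822133 = 24110664/4822133 ≈ 5.0000)
o/Z = -4548979/24110664/4822133 = -4548979*4822133/24110664 = -21935781752207/24110664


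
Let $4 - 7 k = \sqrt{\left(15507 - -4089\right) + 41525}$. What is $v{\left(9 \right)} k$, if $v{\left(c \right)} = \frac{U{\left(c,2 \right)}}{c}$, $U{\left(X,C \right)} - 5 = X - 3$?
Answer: $\frac{44}{63} - \frac{11 \sqrt{61121}}{63} \approx -42.468$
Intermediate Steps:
$U{\left(X,C \right)} = 2 + X$ ($U{\left(X,C \right)} = 5 + \left(X - 3\right) = 5 + \left(-3 + X\right) = 2 + X$)
$v{\left(c \right)} = \frac{2 + c}{c}$
$k = \frac{4}{7} - \frac{\sqrt{61121}}{7}$ ($k = \frac{4}{7} - \frac{\sqrt{\left(15507 - -4089\right) + 41525}}{7} = \frac{4}{7} - \frac{\sqrt{\left(15507 + 4089\right) + 41525}}{7} = \frac{4}{7} - \frac{\sqrt{19596 + 41525}}{7} = \frac{4}{7} - \frac{\sqrt{61121}}{7} \approx -34.747$)
$v{\left(9 \right)} k = \frac{2 + 9}{9} \left(\frac{4}{7} - \frac{\sqrt{61121}}{7}\right) = \frac{1}{9} \cdot 11 \left(\frac{4}{7} - \frac{\sqrt{61121}}{7}\right) = \frac{11 \left(\frac{4}{7} - \frac{\sqrt{61121}}{7}\right)}{9} = \frac{44}{63} - \frac{11 \sqrt{61121}}{63}$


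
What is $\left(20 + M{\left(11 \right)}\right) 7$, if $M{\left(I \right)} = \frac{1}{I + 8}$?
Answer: $\frac{2667}{19} \approx 140.37$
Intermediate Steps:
$M{\left(I \right)} = \frac{1}{8 + I}$
$\left(20 + M{\left(11 \right)}\right) 7 = \left(20 + \frac{1}{8 + 11}\right) 7 = \left(20 + \frac{1}{19}\right) 7 = \frac{381}{19} \cdot 7 = \frac{2667}{19}$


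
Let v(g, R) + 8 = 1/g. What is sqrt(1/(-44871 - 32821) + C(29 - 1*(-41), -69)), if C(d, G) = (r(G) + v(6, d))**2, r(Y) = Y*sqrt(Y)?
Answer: sqrt(-4460682016757642 + 14681174984964*I*sqrt(69))/116538 ≈ 7.8333 + 573.16*I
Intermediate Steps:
v(g, R) = -8 + 1/g
r(Y) = Y**(3/2)
C(d, G) = (-47/6 + G**(3/2))**2 (C(d, G) = (G**(3/2) + (-8 + 1/6))**2 = (G**(3/2) - 47/6)**2 = (-47/6 + G**(3/2))**2)
sqrt(1/(-44871 - 32821) + C(29 - 1*(-41), -69)) = sqrt(1/(-44871 - 32821) + (-47 + 6*(-69)**(3/2))**2/36) = sqrt(1/(-77692) + (-47 + 6*(-69*I*sqrt(69)))**2/36) = sqrt(-1/77692 + (-47 - 414*I*sqrt(69))**2/36)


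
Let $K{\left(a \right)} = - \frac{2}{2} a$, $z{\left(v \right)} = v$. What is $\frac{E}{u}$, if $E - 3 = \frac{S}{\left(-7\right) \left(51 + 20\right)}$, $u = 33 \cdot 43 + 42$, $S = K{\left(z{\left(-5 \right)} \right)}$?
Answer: $\frac{1486}{726117} \approx 0.0020465$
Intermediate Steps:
$K{\left(a \right)} = - a$ ($K{\left(a \right)} = \left(-2\right) \frac{1}{2} a = - a$)
$S = 5$ ($S = \left(-1\right) \left(-5\right) = 5$)
$u = 1461$ ($u = 1419 + 42 = 1461$)
$E = \frac{1486}{497}$ ($E = 3 + \frac{5}{\left(-7\right) \left(51 + 20\right)} = 3 + \frac{5}{\left(-7\right) 71} = 3 + \frac{5}{-497} = 3 + 5 \left(- \frac{1}{497}\right) = 3 - \frac{5}{497} = \frac{1486}{497} \approx 2.9899$)
$\frac{E}{u} = \frac{1486}{497 \cdot 1461} = \frac{1486}{497} \cdot \frac{1}{1461} = \frac{1486}{726117}$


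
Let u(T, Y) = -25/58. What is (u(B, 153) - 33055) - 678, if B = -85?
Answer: -1956539/58 ≈ -33733.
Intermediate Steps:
u(T, Y) = -25/58 (u(T, Y) = -25*1/58 = -25/58)
(u(B, 153) - 33055) - 678 = (-25/58 - 33055) - 678 = -1917215/58 - 678 = -1956539/58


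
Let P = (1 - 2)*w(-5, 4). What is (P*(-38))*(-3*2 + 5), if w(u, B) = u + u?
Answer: 380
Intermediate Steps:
w(u, B) = 2*u
P = 10 (P = (1 - 2)*(2*(-5)) = -1*(-10) = 10)
(P*(-38))*(-3*2 + 5) = (10*(-38))*(-3*2 + 5) = -380*(-6 + 5) = -380*(-1) = 380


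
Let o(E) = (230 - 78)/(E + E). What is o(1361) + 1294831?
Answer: 1762265067/1361 ≈ 1.2948e+6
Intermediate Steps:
o(E) = 76/E (o(E) = 152/((2*E)) = 152*(1/(2*E)) = 76/E)
o(1361) + 1294831 = 76/1361 + 1294831 = 1762265067/1361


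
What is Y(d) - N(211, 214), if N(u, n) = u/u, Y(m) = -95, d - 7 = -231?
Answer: -96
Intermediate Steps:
d = -224 (d = 7 - 231 = -224)
N(u, n) = 1
Y(d) - N(211, 214) = -95 - 1*1 = -95 - 1 = -96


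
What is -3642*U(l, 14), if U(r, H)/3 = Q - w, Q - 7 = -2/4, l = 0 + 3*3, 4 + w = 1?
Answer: -103797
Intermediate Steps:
w = -3 (w = -4 + 1 = -3)
l = 9 (l = 0 + 9 = 9)
Q = 13/2 (Q = 7 - 2/4 = 7 - 2*1/4 = 7 - 1/2 = 13/2 ≈ 6.5000)
U(r, H) = 57/2 (U(r, H) = 3*(13/2 - 1*(-3)) = 3*(13/2 + 3) = 3*(19/2) = 57/2)
-3642*U(l, 14) = -3642*57/2 = -103797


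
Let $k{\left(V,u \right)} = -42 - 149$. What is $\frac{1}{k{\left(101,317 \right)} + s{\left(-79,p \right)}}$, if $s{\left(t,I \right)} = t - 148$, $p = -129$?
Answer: $- \frac{1}{418} \approx -0.0023923$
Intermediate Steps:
$k{\left(V,u \right)} = -191$ ($k{\left(V,u \right)} = -42 - 149 = -191$)
$s{\left(t,I \right)} = -148 + t$ ($s{\left(t,I \right)} = t - 148 = -148 + t$)
$\frac{1}{k{\left(101,317 \right)} + s{\left(-79,p \right)}} = \frac{1}{-191 - 227} = \frac{1}{-418} = - \frac{1}{418}$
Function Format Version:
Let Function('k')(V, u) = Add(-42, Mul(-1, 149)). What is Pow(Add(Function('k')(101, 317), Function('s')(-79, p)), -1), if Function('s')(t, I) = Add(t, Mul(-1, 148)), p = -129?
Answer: Rational(-1, 418) ≈ -0.0023923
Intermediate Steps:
Function('k')(V, u) = -191 (Function('k')(V, u) = Add(-42, -149) = -191)
Function('s')(t, I) = Add(-148, t) (Function('s')(t, I) = Add(t, -148) = Add(-148, t))
Pow(Add(Function('k')(101, 317), Function('s')(-79, p)), -1) = Pow(Add(-191, Add(-148, -79)), -1) = Pow(Add(-191, -227), -1) = Pow(-418, -1) = Rational(-1, 418)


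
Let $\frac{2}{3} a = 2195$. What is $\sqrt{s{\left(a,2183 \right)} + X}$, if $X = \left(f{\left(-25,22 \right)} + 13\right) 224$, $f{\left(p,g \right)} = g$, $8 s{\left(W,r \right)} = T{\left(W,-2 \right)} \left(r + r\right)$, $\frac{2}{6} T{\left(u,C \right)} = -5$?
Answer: $\frac{i \sqrt{1385}}{2} \approx 18.608 i$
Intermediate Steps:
$a = \frac{6585}{2}$ ($a = \frac{3}{2} \cdot 2195 = \frac{6585}{2} \approx 3292.5$)
$T{\left(u,C \right)} = -15$ ($T{\left(u,C \right)} = 3 \left(-5\right) = -15$)
$s{\left(W,r \right)} = - \frac{15 r}{4}$ ($s{\left(W,r \right)} = \frac{\left(-15\right) \left(r + r\right)}{8} = \frac{\left(-15\right) 2 r}{8} = \frac{\left(-30\right) r}{8} = - \frac{15 r}{4}$)
$X = 7840$ ($X = \left(22 + 13\right) 224 = 35 \cdot 224 = 7840$)
$\sqrt{s{\left(a,2183 \right)} + X} = \sqrt{\left(- \frac{15}{4}\right) 2183 + 7840} = \sqrt{- \frac{32745}{4} + 7840} = \sqrt{- \frac{1385}{4}} = \frac{i \sqrt{1385}}{2}$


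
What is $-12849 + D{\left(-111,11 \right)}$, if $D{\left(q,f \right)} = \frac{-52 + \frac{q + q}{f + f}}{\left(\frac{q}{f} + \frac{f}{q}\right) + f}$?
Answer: $- \frac{12783474}{989} \approx -12926.0$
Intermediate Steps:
$D{\left(q,f \right)} = \frac{-52 + \frac{q}{f}}{f + \frac{f}{q} + \frac{q}{f}}$ ($D{\left(q,f \right)} = \frac{-52 + \frac{2 q}{2 f}}{\left(\frac{f}{q} + \frac{q}{f}\right) + f} = \frac{-52 + 2 q \frac{1}{2 f}}{f + \frac{f}{q} + \frac{q}{f}} = \frac{-52 + \frac{q}{f}}{f + \frac{f}{q} + \frac{q}{f}}$)
$-12849 + D{\left(-111,11 \right)} = -12849 - \frac{111 \left(-111 - 572\right)}{11^{2} + \left(-111\right)^{2} - 111 \cdot 11^{2}} = -12849 - \frac{111 \left(-111 - 572\right)}{121 + 12321 - 13431} = -12849 - 111 \frac{1}{121 + 12321 - 13431} \left(-683\right) = -12849 - 111 \frac{1}{-989} \left(-683\right) = -12849 - \left(- \frac{111}{989}\right) \left(-683\right) = -12849 - \frac{75813}{989} = - \frac{12783474}{989}$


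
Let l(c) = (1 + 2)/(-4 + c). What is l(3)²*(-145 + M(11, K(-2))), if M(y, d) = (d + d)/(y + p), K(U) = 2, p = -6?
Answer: -6489/5 ≈ -1297.8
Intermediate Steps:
l(c) = 3/(-4 + c)
M(y, d) = 2*d/(-6 + y) (M(y, d) = (d + d)/(y - 6) = (2*d)/(-6 + y) = 2*d/(-6 + y))
l(3)²*(-145 + M(11, K(-2))) = (3/(-4 + 3))²*(-145 + 2*2/(-6 + 11)) = (3/(-1))²*(-145 + 2*2/5) = (3*(-1))²*(-145 + 2*2*(⅕)) = (-3)²*(-145 + ⅘) = 9*(-721/5) = -6489/5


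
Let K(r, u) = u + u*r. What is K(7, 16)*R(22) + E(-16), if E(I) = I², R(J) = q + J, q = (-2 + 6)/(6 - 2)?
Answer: 3200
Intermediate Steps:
q = 1 (q = 4/4 = 4*(¼) = 1)
K(r, u) = u + r*u
R(J) = 1 + J
K(7, 16)*R(22) + E(-16) = (16*(1 + 7))*(1 + 22) + (-16)² = (16*8)*23 + 256 = 128*23 + 256 = 2944 + 256 = 3200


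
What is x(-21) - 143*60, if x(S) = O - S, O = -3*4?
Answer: -8571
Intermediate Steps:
O = -12
x(S) = -12 - S
x(-21) - 143*60 = (-12 - 1*(-21)) - 143*60 = (-12 + 21) - 8580 = 9 - 8580 = -8571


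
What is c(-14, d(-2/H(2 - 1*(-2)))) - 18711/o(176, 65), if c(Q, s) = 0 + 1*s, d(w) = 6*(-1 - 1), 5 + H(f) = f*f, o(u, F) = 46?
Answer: -19263/46 ≈ -418.76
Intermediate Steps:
H(f) = -5 + f**2 (H(f) = -5 + f*f = -5 + f**2)
d(w) = -12 (d(w) = 6*(-2) = -12)
c(Q, s) = s (c(Q, s) = 0 + s = s)
c(-14, d(-2/H(2 - 1*(-2)))) - 18711/o(176, 65) = -12 - 18711/46 = -19263/46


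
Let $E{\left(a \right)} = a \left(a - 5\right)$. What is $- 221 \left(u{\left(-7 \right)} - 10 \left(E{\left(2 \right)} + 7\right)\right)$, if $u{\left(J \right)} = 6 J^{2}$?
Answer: $-62764$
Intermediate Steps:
$E{\left(a \right)} = a \left(-5 + a\right)$
$- 221 \left(u{\left(-7 \right)} - 10 \left(E{\left(2 \right)} + 7\right)\right) = - 221 \left(6 \left(-7\right)^{2} - 10 \left(2 \left(-5 + 2\right) + 7\right)\right) = - 221 \left(6 \cdot 49 - 10 \left(2 \left(-3\right) + 7\right)\right) = - 221 \left(294 - 10 \left(-6 + 7\right)\right) = - 221 \left(294 - 10\right) = \left(-221\right) 284 = -62764$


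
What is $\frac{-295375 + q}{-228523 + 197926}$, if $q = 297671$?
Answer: $- \frac{328}{4371} \approx -0.07504$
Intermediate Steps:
$\frac{-295375 + q}{-228523 + 197926} = \frac{-295375 + 297671}{-228523 + 197926} = \frac{2296}{-30597} = 2296 \left(- \frac{1}{30597}\right) = - \frac{328}{4371}$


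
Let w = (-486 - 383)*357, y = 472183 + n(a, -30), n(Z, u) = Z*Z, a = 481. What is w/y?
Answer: -310233/703544 ≈ -0.44096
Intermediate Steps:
n(Z, u) = Z²
y = 703544 (y = 472183 + 481² = 472183 + 231361 = 703544)
w = -310233 (w = -869*357 = -310233)
w/y = -310233/703544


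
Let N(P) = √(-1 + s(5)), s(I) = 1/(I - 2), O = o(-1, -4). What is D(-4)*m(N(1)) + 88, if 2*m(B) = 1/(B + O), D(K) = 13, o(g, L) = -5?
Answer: 13357/154 - 13*I*√6/154 ≈ 86.734 - 0.20678*I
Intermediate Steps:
O = -5
s(I) = 1/(-2 + I)
N(P) = I*√6/3 (N(P) = √(-1 + 1/(-2 + 5)) = √(-1 + 1/3) = √(-1 + ⅓) = √(-⅔) = I*√6/3)
m(B) = 1/(2*(-5 + B)) (m(B) = 1/(2*(B - 5)) = 1/(2*(-5 + B)))
D(-4)*m(N(1)) + 88 = 13*(1/(2*(-5 + I*√6/3))) + 88 = 13/(2*(-5 + I*√6/3)) + 88 = 88 + 13/(2*(-5 + I*√6/3))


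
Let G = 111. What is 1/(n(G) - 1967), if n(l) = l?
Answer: -1/1856 ≈ -0.00053879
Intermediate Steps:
1/(n(G) - 1967) = 1/(111 - 1967) = 1/(-1856) = -1/1856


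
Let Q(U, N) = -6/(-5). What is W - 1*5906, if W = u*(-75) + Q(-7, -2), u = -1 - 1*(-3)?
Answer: -30274/5 ≈ -6054.8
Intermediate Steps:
Q(U, N) = 6/5 (Q(U, N) = -6*(-⅕) = 6/5)
u = 2 (u = -1 + 3 = 2)
W = -744/5 (W = 2*(-75) + 6/5 = -150 + 6/5 = -744/5 ≈ -148.80)
W - 1*5906 = -744/5 - 1*5906 = -744/5 - 5906 = -30274/5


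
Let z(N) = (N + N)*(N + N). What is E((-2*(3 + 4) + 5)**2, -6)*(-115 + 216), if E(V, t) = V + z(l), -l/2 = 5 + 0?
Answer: 48581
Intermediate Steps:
l = -10 (l = -2*(5 + 0) = -2*5 = -10)
z(N) = 4*N**2 (z(N) = (2*N)*(2*N) = 4*N**2)
E(V, t) = 400 + V (E(V, t) = V + 4*(-10)**2 = V + 4*100 = V + 400 = 400 + V)
E((-2*(3 + 4) + 5)**2, -6)*(-115 + 216) = (400 + (-2*(3 + 4) + 5)**2)*(-115 + 216) = (400 + (-2*7 + 5)**2)*101 = (400 + (-14 + 5)**2)*101 = (400 + (-9)**2)*101 = (400 + 81)*101 = 481*101 = 48581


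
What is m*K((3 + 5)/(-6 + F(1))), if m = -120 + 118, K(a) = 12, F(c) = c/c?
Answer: -24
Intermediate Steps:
F(c) = 1
m = -2
m*K((3 + 5)/(-6 + F(1))) = -2*12 = -24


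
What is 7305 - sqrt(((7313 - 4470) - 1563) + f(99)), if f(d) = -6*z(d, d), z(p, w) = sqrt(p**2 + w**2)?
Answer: 7305 - sqrt(1280 - 594*sqrt(2)) ≈ 7284.0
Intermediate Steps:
f(d) = -6*sqrt(2)*sqrt(d**2) (f(d) = -6*sqrt(d**2 + d**2) = -6*sqrt(2)*sqrt(d**2))
7305 - sqrt(((7313 - 4470) - 1563) + f(99)) = 7305 - sqrt(((7313 - 4470) - 1563) - 6*sqrt(2)*sqrt(99**2)) = 7305 - sqrt((2843 - 1563) - 6*sqrt(2)*sqrt(9801)) = 7305 - sqrt(1280 - 6*sqrt(2)*99) = 7305 - sqrt(1280 - 594*sqrt(2))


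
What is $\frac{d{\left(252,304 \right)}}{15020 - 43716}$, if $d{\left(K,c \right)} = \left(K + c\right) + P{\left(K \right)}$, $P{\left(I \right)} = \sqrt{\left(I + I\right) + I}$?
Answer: $- \frac{139}{7174} - \frac{3 \sqrt{21}}{14348} \approx -0.020334$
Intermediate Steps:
$P{\left(I \right)} = \sqrt{3} \sqrt{I}$ ($P{\left(I \right)} = \sqrt{2 I + I} = \sqrt{3 I} = \sqrt{3} \sqrt{I}$)
$d{\left(K,c \right)} = K + c + \sqrt{3} \sqrt{K}$ ($d{\left(K,c \right)} = \left(K + c\right) + \sqrt{3} \sqrt{K} = K + c + \sqrt{3} \sqrt{K}$)
$\frac{d{\left(252,304 \right)}}{15020 - 43716} = \frac{252 + 304 + \sqrt{3} \sqrt{252}}{15020 - 43716} = \frac{252 + 304 + \sqrt{3} \cdot 6 \sqrt{7}}{-28696} = \left(252 + 304 + 6 \sqrt{21}\right) \left(- \frac{1}{28696}\right) = \left(556 + 6 \sqrt{21}\right) \left(- \frac{1}{28696}\right) = - \frac{139}{7174} - \frac{3 \sqrt{21}}{14348}$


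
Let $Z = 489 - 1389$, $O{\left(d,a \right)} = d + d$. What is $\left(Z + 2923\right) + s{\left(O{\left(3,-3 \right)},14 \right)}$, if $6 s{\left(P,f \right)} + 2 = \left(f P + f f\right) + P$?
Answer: $\frac{6211}{3} \approx 2070.3$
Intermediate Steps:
$O{\left(d,a \right)} = 2 d$
$s{\left(P,f \right)} = - \frac{1}{3} + \frac{P}{6} + \frac{f^{2}}{6} + \frac{P f}{6}$ ($s{\left(P,f \right)} = - \frac{1}{3} + \frac{\left(f P + f f\right) + P}{6} = - \frac{1}{3} + \frac{\left(P f + f^{2}\right) + P}{6} = - \frac{1}{3} + \frac{\left(f^{2} + P f\right) + P}{6} = - \frac{1}{3} + \frac{P + f^{2} + P f}{6} = - \frac{1}{3} + \left(\frac{P}{6} + \frac{f^{2}}{6} + \frac{P f}{6}\right) = - \frac{1}{3} + \frac{P}{6} + \frac{f^{2}}{6} + \frac{P f}{6}$)
$Z = -900$
$\left(Z + 2923\right) + s{\left(O{\left(3,-3 \right)},14 \right)} = \left(-900 + 2923\right) + \left(- \frac{1}{3} + \frac{2 \cdot 3}{6} + \frac{14^{2}}{6} + \frac{1}{6} \cdot 2 \cdot 3 \cdot 14\right) = 2023 + \left(- \frac{1}{3} + \frac{1}{6} \cdot 6 + \frac{1}{6} \cdot 196 + \frac{1}{6} \cdot 6 \cdot 14\right) = 2023 + \left(- \frac{1}{3} + 1 + \frac{98}{3} + 14\right) = 2023 + \frac{142}{3} = \frac{6211}{3}$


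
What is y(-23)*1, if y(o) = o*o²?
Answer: -12167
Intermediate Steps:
y(o) = o³
y(-23)*1 = (-23)³*1 = -12167*1 = -12167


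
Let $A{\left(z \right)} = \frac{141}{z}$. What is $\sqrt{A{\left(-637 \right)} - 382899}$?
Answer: $\frac{6 i \sqrt{88077457}}{91} \approx 618.79 i$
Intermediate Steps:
$\sqrt{A{\left(-637 \right)} - 382899} = \sqrt{\frac{141}{-637} - 382899} = \sqrt{141 \left(- \frac{1}{637}\right) - 382899} = \sqrt{- \frac{141}{637} - 382899} = \sqrt{- \frac{243906804}{637}} = \frac{6 i \sqrt{88077457}}{91}$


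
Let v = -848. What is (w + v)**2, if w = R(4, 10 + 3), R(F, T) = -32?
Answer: 774400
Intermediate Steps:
w = -32
(w + v)**2 = (-32 - 848)**2 = (-880)**2 = 774400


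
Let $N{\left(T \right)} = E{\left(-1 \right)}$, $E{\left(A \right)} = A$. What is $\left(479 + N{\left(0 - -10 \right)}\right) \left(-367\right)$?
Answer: $-175426$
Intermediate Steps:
$N{\left(T \right)} = -1$
$\left(479 + N{\left(0 - -10 \right)}\right) \left(-367\right) = \left(479 - 1\right) \left(-367\right) = 478 \left(-367\right) = -175426$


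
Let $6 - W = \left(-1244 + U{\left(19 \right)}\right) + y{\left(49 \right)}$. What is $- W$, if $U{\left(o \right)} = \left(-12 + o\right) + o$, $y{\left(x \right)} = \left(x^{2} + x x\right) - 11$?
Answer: $3567$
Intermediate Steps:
$y{\left(x \right)} = -11 + 2 x^{2}$ ($y{\left(x \right)} = \left(x^{2} + x^{2}\right) - 11 = 2 x^{2} - 11 = -11 + 2 x^{2}$)
$U{\left(o \right)} = -12 + 2 o$
$W = -3567$ ($W = 6 - \left(\left(-1244 + \left(-12 + 2 \cdot 19\right)\right) - \left(11 - 2 \cdot 49^{2}\right)\right) = 6 - \left(\left(-1244 + \left(-12 + 38\right)\right) + \left(-11 + 2 \cdot 2401\right)\right) = 6 - \left(\left(-1244 + 26\right) + \left(-11 + 4802\right)\right) = 6 - \left(-1218 + 4791\right) = 6 - 3573 = -3567$)
$- W = \left(-1\right) \left(-3567\right) = 3567$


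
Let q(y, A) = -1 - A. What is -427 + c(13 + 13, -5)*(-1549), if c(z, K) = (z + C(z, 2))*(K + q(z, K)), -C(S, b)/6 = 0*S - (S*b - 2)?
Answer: 504547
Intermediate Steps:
C(S, b) = -12 + 6*S*b (C(S, b) = -6*(0*S - (S*b - 2)) = -6*(0 - (-2 + S*b)) = -6*(0 + (2 - S*b)) = -6*(2 - S*b) = -12 + 6*S*b)
c(z, K) = 12 - 13*z (c(z, K) = (z + (-12 + 6*z*2))*(K + (-1 - K)) = (z + (-12 + 12*z))*(-1) = (-12 + 13*z)*(-1) = 12 - 13*z)
-427 + c(13 + 13, -5)*(-1549) = -427 + (12 - 13*(13 + 13))*(-1549) = -427 + (12 - 13*26)*(-1549) = -427 + (12 - 338)*(-1549) = -427 - 326*(-1549) = -427 + 504974 = 504547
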